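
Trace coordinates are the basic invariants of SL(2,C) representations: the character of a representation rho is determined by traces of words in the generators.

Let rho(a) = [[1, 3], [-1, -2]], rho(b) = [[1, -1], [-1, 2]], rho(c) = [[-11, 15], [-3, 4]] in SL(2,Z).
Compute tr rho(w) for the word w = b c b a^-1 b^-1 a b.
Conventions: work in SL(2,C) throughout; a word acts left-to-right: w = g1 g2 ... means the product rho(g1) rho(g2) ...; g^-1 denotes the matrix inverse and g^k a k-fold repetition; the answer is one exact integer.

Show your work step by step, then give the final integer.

-702

rho(b) = [[1, -1], [-1, 2]]
... * rho(c) = [[-11, 15], [-3, 4]]  ->  [[-8, 11], [5, -7]]
... * rho(b) = [[1, -1], [-1, 2]]  ->  [[-19, 30], [12, -19]]
... * rho(a^-1) = [[-2, -3], [1, 1]]  ->  [[68, 87], [-43, -55]]
... * rho(b^-1) = [[2, 1], [1, 1]]  ->  [[223, 155], [-141, -98]]
... * rho(a) = [[1, 3], [-1, -2]]  ->  [[68, 359], [-43, -227]]
... * rho(b) = [[1, -1], [-1, 2]]  ->  [[-291, 650], [184, -411]]
tr = -291 + -411 = -702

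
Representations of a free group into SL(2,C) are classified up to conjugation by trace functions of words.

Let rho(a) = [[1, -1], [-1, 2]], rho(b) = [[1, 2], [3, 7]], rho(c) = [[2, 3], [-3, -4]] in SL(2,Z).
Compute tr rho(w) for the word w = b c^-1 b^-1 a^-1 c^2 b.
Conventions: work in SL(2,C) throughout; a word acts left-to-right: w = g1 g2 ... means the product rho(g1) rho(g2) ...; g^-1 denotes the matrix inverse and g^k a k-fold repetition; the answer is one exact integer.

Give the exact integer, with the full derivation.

rho(b) = [[1, 2], [3, 7]]
... * rho(c^-1) = [[-4, -3], [3, 2]]  ->  [[2, 1], [9, 5]]
... * rho(b^-1) = [[7, -2], [-3, 1]]  ->  [[11, -3], [48, -13]]
... * rho(a^-1) = [[2, 1], [1, 1]]  ->  [[19, 8], [83, 35]]
... * rho(c) = [[2, 3], [-3, -4]]  ->  [[14, 25], [61, 109]]
... * rho(c) = [[2, 3], [-3, -4]]  ->  [[-47, -58], [-205, -253]]
... * rho(b) = [[1, 2], [3, 7]]  ->  [[-221, -500], [-964, -2181]]
tr = -221 + -2181 = -2402

-2402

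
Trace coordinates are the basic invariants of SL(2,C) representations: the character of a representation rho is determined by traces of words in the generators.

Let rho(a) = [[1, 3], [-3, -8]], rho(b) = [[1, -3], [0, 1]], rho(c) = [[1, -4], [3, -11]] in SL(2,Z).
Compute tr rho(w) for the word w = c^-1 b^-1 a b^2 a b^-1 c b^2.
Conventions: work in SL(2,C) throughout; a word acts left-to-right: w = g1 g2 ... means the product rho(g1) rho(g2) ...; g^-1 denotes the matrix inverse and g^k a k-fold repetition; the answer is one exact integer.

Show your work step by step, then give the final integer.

rho(c^-1) = [[-11, 4], [-3, 1]]
... * rho(b^-1) = [[1, 3], [0, 1]]  ->  [[-11, -29], [-3, -8]]
... * rho(a) = [[1, 3], [-3, -8]]  ->  [[76, 199], [21, 55]]
... * rho(b) = [[1, -3], [0, 1]]  ->  [[76, -29], [21, -8]]
... * rho(b) = [[1, -3], [0, 1]]  ->  [[76, -257], [21, -71]]
... * rho(a) = [[1, 3], [-3, -8]]  ->  [[847, 2284], [234, 631]]
... * rho(b^-1) = [[1, 3], [0, 1]]  ->  [[847, 4825], [234, 1333]]
... * rho(c) = [[1, -4], [3, -11]]  ->  [[15322, -56463], [4233, -15599]]
... * rho(b) = [[1, -3], [0, 1]]  ->  [[15322, -102429], [4233, -28298]]
... * rho(b) = [[1, -3], [0, 1]]  ->  [[15322, -148395], [4233, -40997]]
tr = 15322 + -40997 = -25675

-25675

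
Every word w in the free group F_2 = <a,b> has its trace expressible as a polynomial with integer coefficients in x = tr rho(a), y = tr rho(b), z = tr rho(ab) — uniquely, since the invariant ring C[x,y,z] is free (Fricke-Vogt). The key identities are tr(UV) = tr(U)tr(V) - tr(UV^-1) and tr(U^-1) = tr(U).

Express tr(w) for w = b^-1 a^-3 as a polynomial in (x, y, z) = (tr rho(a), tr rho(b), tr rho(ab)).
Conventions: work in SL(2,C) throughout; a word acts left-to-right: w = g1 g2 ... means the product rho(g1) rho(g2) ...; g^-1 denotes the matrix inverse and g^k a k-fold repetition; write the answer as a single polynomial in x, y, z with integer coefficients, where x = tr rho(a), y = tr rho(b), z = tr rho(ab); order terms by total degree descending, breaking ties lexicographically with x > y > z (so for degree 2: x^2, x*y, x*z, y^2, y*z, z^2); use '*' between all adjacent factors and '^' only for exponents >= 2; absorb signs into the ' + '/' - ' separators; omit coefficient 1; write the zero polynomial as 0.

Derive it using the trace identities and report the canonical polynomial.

x^2*z - x*y - z

so trace(a^-1) = trace(a) = x
reduce: trace(a^-2) = trace(a^-1) trace(a) - trace(1)  (eliminate a^-1) = x^2 - 2
so trace(a^-3) = trace(a^-2) trace(a) - trace(a^-1)  (eliminate a^-1) = x^3 - 3*x
trace(b a^-1) = trace(b) trace(a) - trace(b a)  (eliminate a^-1) = x*y - z
trace(b a^-2) = trace(b a^-1) trace(a) - trace(b)  (eliminate a^-1) = x^2*y - x*z - y
trace(a^-3 b) = trace(b a^-2) trace(a) - trace(b a^-1)  (eliminate a^-1) = x^3*y - x^2*z - 2*x*y + z
trace(b^-1 a^-3) = trace(a^-3) trace(b) - trace(a^-3 b)  (eliminate b^-1) = x^2*z - x*y - z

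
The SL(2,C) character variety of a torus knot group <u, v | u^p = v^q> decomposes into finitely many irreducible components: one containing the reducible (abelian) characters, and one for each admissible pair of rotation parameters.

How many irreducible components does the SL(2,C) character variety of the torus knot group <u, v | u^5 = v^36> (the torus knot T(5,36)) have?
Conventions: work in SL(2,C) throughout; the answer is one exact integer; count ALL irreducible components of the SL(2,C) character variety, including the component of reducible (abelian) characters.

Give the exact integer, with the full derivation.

71

Gamma = < u, v | u^5 = v^36 > (torus knot T(5,36)); the central element u^5 = v^36 acts as +I or -I in any irreducible SL(2,C) representation.
On an irreducible component, tr(u) is locked at 2*cos(pi*alpha/5) for some alpha in 1..4, and tr(v) at 2*cos(pi*beta/36) for some beta in 1..35.
The two central values (-1)^alpha I and (-1)^beta I must be the same matrix, so alpha and beta share a parity.
Counting: 2 odd alphas x 18 odd betas + 2 even alphas x 17 even betas = 36 + 34 = 70.
Total: 70 irreducible-character components + 1 reducible (abelian) component = 71.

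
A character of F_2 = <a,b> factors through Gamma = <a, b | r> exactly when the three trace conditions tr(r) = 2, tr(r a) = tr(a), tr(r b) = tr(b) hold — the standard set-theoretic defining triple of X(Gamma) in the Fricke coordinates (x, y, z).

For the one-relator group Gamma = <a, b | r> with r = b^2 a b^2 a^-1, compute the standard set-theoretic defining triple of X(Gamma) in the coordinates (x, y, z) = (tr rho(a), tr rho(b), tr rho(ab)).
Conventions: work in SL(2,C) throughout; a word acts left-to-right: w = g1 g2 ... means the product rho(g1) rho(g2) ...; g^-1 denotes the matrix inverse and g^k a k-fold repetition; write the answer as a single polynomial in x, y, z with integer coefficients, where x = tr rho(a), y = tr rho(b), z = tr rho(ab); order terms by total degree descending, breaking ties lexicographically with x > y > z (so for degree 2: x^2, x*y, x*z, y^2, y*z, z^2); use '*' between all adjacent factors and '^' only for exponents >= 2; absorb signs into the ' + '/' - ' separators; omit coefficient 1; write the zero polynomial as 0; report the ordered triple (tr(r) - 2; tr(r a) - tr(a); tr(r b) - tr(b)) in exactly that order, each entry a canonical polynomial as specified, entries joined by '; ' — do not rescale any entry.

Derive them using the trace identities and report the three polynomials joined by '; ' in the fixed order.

tr(a b^2) = tr(b) * tr(a b) - tr(a)   [square of b] = y*z - x
tr(b^2 a b) = tr(b) * tr(a b^2) - tr(a b)   [square of b] = y^2*z - x*y - z
tr(b^2 a b^2) = tr(b) * tr(b^2 a b) - tr(b^2 a)   [square of b] = y^3*z - x*y^2 - 2*y*z + x
tr(a b a b) = tr(a b) * tr(a b) - tr(1)   [split at a repeated a] = z^2 - 2
tr(a b a) = tr(a) * tr(b a) - tr(b)   [square of a] = x*z - y
tr(a b^2 a b) = tr(b) * tr(a b a b) - tr(a b a)   [square of b] = y*z^2 - x*z - y
tr(b^2) = tr(b) * tr(b) - tr(1)   [square of b] = y^2 - 2
tr(a b^2 a) = tr(a) * tr(b^2 a) - tr(b^2)   [square of a] = x*y*z - x^2 - y^2 + 2
tr(b^2 a b^2 a) = tr(b) * tr(a b^2 a b) - tr(a b^2 a)   [square of b] = y^2*z^2 - 2*x*y*z + x^2 - 2
tr(b^2 a b^2 a^-1) = tr(b^2 a b^2) * tr(a) - tr(b^2 a b^2 a)   [inverse elimination on a] = x*y^3*z - x^2*y^2 - y^2*z^2 + 2
tr(b^3 a b^2) = tr(b) * tr(b^3 a b) - tr(b^3 a)   [square of b] = y^4*z - x*y^3 - 3*y^2*z + 2*x*y + z
tr(b^3 a b^2 a) = tr(b) * tr(b a b^2 a b) - tr(b a b^2 a)   [square of b] = y^3*z^2 - 2*x*y^2*z + x^2*y - y*z^2 + x*z - y
tr(b^2 a b^2 a^-1 b) = tr(b^3 a b^2) * tr(a) - tr(b^3 a b^2 a)   [inverse elimination on a] = x*y^4*z - x^2*y^3 - y^3*z^2 - x*y^2*z + x^2*y + y*z^2 + y
assemble the triple (tr(r) - 2; tr(r a) - x; tr(r b) - y)

x*y^3*z - x^2*y^2 - y^2*z^2; y^3*z - x*y^2 - 2*y*z; x*y^4*z - x^2*y^3 - y^3*z^2 - x*y^2*z + x^2*y + y*z^2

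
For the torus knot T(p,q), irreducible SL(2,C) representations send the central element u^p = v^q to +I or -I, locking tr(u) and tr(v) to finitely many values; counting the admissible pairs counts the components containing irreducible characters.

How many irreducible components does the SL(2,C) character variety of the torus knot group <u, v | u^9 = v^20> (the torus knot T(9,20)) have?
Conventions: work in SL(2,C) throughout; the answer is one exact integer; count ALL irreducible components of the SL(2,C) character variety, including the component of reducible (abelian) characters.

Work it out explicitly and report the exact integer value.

77

For T(9,20): irreducibility forces the central element u^9 = v^20 to one of +I, -I.
On an irreducible component, tr(u) is locked at 2*cos(pi*alpha/9) for some alpha in 1..8, and tr(v) at 2*cos(pi*beta/20) for some beta in 1..19.
The two central values (-1)^alpha I and (-1)^beta I must be the same matrix, so alpha and beta share a parity.
Counting: 4 odd alphas x 10 odd betas + 4 even alphas x 9 even betas = 40 + 36 = 76.
Total: 76 irreducible-character components + 1 reducible (abelian) component = 77.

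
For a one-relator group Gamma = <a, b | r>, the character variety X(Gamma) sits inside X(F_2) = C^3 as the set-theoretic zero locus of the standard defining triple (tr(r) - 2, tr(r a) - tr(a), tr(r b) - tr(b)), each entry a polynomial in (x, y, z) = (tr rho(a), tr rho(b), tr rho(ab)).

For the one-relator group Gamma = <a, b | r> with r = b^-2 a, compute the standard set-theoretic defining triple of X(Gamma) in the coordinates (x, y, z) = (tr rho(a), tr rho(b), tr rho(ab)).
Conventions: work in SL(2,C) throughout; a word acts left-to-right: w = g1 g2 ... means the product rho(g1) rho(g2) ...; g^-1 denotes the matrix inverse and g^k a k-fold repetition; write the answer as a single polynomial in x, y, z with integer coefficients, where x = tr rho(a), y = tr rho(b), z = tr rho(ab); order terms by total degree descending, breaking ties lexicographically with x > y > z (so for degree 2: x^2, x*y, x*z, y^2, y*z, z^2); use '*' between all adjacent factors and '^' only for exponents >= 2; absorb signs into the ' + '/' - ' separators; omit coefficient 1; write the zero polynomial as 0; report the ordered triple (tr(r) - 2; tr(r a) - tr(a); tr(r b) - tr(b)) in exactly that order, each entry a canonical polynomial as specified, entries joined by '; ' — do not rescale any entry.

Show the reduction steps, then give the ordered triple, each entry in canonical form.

x*y^2 - y*z - x - 2; x^2*y^2 - x*y*z - x^2 - y^2 - x + 2; x*y - y - z

use: tr(a b^-1) = tr(a) tr(b) - tr(a b) = x*y - z
apply: tr(b^-2 a) = tr(a b^-1) tr(b) - tr(a) = x*y^2 - y*z - x
tr(a^2) = tr(a) tr(a) - tr(1)   [square of a] = x^2 - 2
tr(a^2 b) = tr(a) tr(b a) - tr(b)   [square of a] = x*z - y
use: tr(b^-1 a^2) = tr(a^2) tr(b) - tr(a^2 b)   [inverse elimination on b] = x^2*y - x*z - y
use: tr(b^-2 a^2) = tr(b^-1 a^2) tr(b) - tr(b^-1 a^2 b)   [inverse elimination on b] = x^2*y^2 - x*y*z - x^2 - y^2 + 2
assemble the triple (tr(r) - 2; tr(r a) - x; tr(r b) - y)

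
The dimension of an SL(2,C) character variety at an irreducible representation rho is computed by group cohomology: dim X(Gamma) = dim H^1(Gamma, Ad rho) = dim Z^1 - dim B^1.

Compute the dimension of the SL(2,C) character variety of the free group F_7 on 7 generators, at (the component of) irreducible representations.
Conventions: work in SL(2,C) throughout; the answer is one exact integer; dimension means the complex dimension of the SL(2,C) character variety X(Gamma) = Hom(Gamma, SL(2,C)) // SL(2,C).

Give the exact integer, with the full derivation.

Here Gamma is free of rank 7 — no relator constrains a cocycle.
Z^1(Gamma, Ad rho) = (sl_2)^7: a cocycle is a free choice of one sl_2 vector per generator, so dim Z^1 = 3*7 = 21.
dim B^1 = 3: the coboundary map is injective because an irreducible image has centralizer 0 in sl_2.
Therefore dim X = 21 - 3 = 18.

18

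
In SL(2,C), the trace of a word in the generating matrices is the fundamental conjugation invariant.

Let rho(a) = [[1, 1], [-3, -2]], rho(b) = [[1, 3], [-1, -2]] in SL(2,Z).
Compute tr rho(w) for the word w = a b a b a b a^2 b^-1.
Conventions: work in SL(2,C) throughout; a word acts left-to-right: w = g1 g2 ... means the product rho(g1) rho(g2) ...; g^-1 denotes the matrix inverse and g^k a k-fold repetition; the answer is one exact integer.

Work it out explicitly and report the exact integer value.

rho(a) = [[1, 1], [-3, -2]]
... * rho(b) = [[1, 3], [-1, -2]]  ->  [[0, 1], [-1, -5]]
... * rho(a) = [[1, 1], [-3, -2]]  ->  [[-3, -2], [14, 9]]
... * rho(b) = [[1, 3], [-1, -2]]  ->  [[-1, -5], [5, 24]]
... * rho(a) = [[1, 1], [-3, -2]]  ->  [[14, 9], [-67, -43]]
... * rho(b) = [[1, 3], [-1, -2]]  ->  [[5, 24], [-24, -115]]
... * rho(a) = [[1, 1], [-3, -2]]  ->  [[-67, -43], [321, 206]]
... * rho(a) = [[1, 1], [-3, -2]]  ->  [[62, 19], [-297, -91]]
... * rho(b^-1) = [[-2, -3], [1, 1]]  ->  [[-105, -167], [503, 800]]
tr = -105 + 800 = 695

695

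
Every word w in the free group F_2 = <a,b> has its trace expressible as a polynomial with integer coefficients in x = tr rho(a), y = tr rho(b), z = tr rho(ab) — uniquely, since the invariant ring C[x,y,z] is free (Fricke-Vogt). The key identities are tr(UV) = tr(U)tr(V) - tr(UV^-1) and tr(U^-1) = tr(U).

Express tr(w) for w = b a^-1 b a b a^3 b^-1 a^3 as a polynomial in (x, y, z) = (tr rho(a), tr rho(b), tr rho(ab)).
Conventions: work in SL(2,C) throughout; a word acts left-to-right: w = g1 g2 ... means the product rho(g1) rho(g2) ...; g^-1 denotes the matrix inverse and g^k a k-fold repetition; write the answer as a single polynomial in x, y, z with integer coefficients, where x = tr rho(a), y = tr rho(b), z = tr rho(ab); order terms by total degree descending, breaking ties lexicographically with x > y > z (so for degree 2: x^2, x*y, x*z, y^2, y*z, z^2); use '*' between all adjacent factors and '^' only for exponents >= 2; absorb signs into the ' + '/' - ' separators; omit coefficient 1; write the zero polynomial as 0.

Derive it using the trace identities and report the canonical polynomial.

x^6*y^2*z^2 - x^7*y*z - x^5*y^3*z - 2*x^5*y*z^3 + x^6*z^2 - x^4*y^2*z^2 + x^4*z^4 + 6*x^5*y*z + 2*x^3*y^3*z + 4*x^3*y*z^3 - 5*x^4*z^2 - x^2*y^2*z^2 - 2*x^2*z^4 - 11*x^3*y*z - x*y^3*z - 2*x*y*z^3 + x^2*y^2 + 7*x^2*z^2 + y^2*z^2 + z^4 + 7*x*y*z - x^2 - y^2 - 4*z^2 + 2

trace(b a b a) = trace(b a) trace(b a) - trace(1) = z^2 - 2
and trace(b a b) = trace(b) trace(a b) - trace(a) = y*z - x
trace(a b a^2 b) = trace(a) trace(b a b a) - trace(b a b) = x*z^2 - y*z - x
and trace(b a^2) = trace(a) trace(b a) - trace(b) = x*z - y
next, trace(a b a^2) = trace(a) trace(b a^2) - trace(b a) = x^2*z - x*y - z
next, trace(b^2 a b a^2) = trace(b) trace(a b a^2 b) - trace(a b a^2) = x*y*z^2 - x^2*z - y^2*z + z
next, trace(b^2 a b a) = trace(b) trace(a b a b) - trace(a b a) = y*z^2 - x*z - y
trace(b^2 a b a^3) = trace(a) trace(b^2 a b a^2) - trace(b^2 a b a) = x^2*y*z^2 - x^3*z - x*y^2*z - y*z^2 + 2*x*z + y
and trace(b^2 a b a^4) = trace(a) trace(b^2 a b a^3) - trace(b^2 a b a^2) = x^3*y*z^2 - x^4*z - x^2*y^2*z - 2*x*y*z^2 + 3*x^2*z + y^2*z + x*y - z
trace(a^2 b^2 a b a^3) = trace(a) trace(b^2 a b a^4) - trace(b^2 a b a^3) = x^4*y*z^2 - x^5*z - x^3*y^2*z - 3*x^2*y*z^2 + 4*x^3*z + 2*x*y^2*z + x^2*y + y*z^2 - 3*x*z - y
trace(a^3 b^2 a b a^3) = trace(a) trace(a^2 b^2 a b a^3) - trace(a^2 b^2 a b a^2) = x^5*y*z^2 - x^6*z - x^4*y^2*z - 4*x^3*y*z^2 + 5*x^4*z + 3*x^2*y^2*z + x^3*y + 3*x*y*z^2 - 6*x^2*z - y^2*z - 2*x*y + z
trace(a b a b a b) = trace(a b a b) trace(a b) - trace(b a) = z^3 - 3*z
and trace(b^2 a b a b a) = trace(b) trace(a b a b a b) - trace(a b a b a) = y*z^3 - x*z^2 - 2*y*z + x
and trace(b^2 a b a b) = trace(b) trace(b a b a b) - trace(b a b a) = y^2*z^2 - x*y*z - y^2 - z^2 + 2
trace(b a^2 b^2 a b a) = trace(a) trace(b^2 a b a b a) - trace(b^2 a b a b) = x*y*z^3 - x^2*z^2 - y^2*z^2 - x*y*z + x^2 + y^2 + z^2 - 2
trace(a^2) = trace(a) trace(a) - trace(1) = x^2 - 2
and trace(a b^2 a) = trace(b) trace(a^2 b) - trace(a^2) = x*y*z - x^2 - y^2 + 2
trace(b^2 a b^2 a) = trace(b) trace(a b^2 a b) - trace(a b^2 a) = y^2*z^2 - 2*x*y*z + x^2 - 2
trace(b a b^2) = trace(b) trace(a b^2) - trace(a b) = y^2*z - x*y - z
trace(b^2 a b^2) = trace(b) trace(b a b^2) - trace(b a b) = y^3*z - x*y^2 - 2*y*z + x
trace(b a^2 b^2 a b) = trace(a) trace(b^2 a b^2 a) - trace(b^2 a b^2) = x*y^2*z^2 - 2*x^2*y*z - y^3*z + x^3 + x*y^2 + 2*y*z - 3*x
and trace(a b^2 a b a^2 b a) = trace(a) trace(b a^2 b^2 a b a) - trace(b a^2 b^2 a b) = x^2*y*z^3 - x^3*z^2 - 2*x*y^2*z^2 + x^2*y*z + y^3*z + x*z^2 - 2*y*z + x
and trace(a b a^2 b a b) = trace(a) trace(b a b a b a) - trace(b a b a b) = x*z^3 - y*z^2 - 2*x*z + y
next, trace(a b a^2 b a) = trace(a) trace(b a^2 b a) - trace(b a^2 b) = x^2*z^2 - 2*x*y*z + y^2 - 2
trace(a b^2 a b a^2 b) = trace(b) trace(a b a^2 b a b) - trace(a b a^2 b a) = x*y*z^3 - x^2*z^2 - y^2*z^2 + 2
trace(a b a^3 b^2 a b a) = trace(a) trace(a b^2 a b a^2 b a) - trace(a b^2 a b a^2 b) = x^3*y*z^3 - x^4*z^2 - 2*x^2*y^2*z^2 + x^3*y*z + x*y^3*z - x*y*z^3 + 2*x^2*z^2 + y^2*z^2 - 2*x*y*z + x^2 - 2
trace(a b a^3 b^2 a b) = trace(a) trace(a b^2 a b a b a) - trace(a b^2 a b a b) = x^2*y*z^3 - x^3*z^2 - x*y^2*z^2 - x^2*y*z - y*z^3 + x^3 + x*y^2 + 2*x*z^2 + 2*y*z - 3*x
trace(a^3 b^2 a b a^3 b) = trace(a) trace(a b a^3 b^2 a b a) - trace(a b a^3 b^2 a b) = x^4*y*z^3 - x^5*z^2 - 2*x^3*y^2*z^2 + x^4*y*z + x^2*y^3*z - 2*x^2*y*z^3 + 3*x^3*z^2 + 2*x*y^2*z^2 - x^2*y*z + y*z^3 - x*y^2 - 2*x*z^2 - 2*y*z + x
trace(b a b a^3 b^-1 a^3 b) = trace(a^3 b^2 a b a^3) trace(b) - trace(a^3 b^2 a b a^3 b) = x^5*y^2*z^2 - x^6*y*z - x^4*y^3*z - x^4*y*z^3 + x^5*z^2 - 2*x^3*y^2*z^2 + 4*x^4*y*z + 2*x^2*y^3*z + 2*x^2*y*z^3 + x^3*y^2 - 3*x^3*z^2 + x*y^2*z^2 - 5*x^2*y*z - y^3*z - y*z^3 - x*y^2 + 2*x*z^2 + 3*y*z - x
trace(a b a b a b a^2) = trace(a) trace(b a b a b a^2) - trace(b a b a b a) = x^2*z^3 - x*y*z^2 - 2*x^2*z - z^3 + x*y + 3*z
and trace(a^2 b a b a b a^2) = trace(a) trace(a b a b a b a^2) - trace(a b a b a b a) = x^3*z^3 - x^2*y*z^2 - 2*x^3*z - 2*x*z^3 + x^2*y + y*z^2 + 5*x*z - y
trace(a^3 b a b a b a^2) = trace(a) trace(a^2 b a b a b a^2) - trace(a^2 b a b a b a) = x^4*z^3 - x^3*y*z^2 - 2*x^4*z - 3*x^2*z^3 + x^3*y + 2*x*y*z^2 + 7*x^2*z + z^3 - 2*x*y - 3*z
and trace(a^3 b a b a b a^3) = trace(a) trace(a^3 b a b a b a^2) - trace(a^3 b a b a b a) = x^5*z^3 - x^4*y*z^2 - 2*x^5*z - 4*x^3*z^3 + x^4*y + 3*x^2*y*z^2 + 9*x^3*z + 3*x*z^3 - 3*x^2*y - y*z^2 - 8*x*z + y
next, trace(b a b a b a b a) = trace(a b a b) trace(a b a b) - trace(1) = z^4 - 4*z^2 + 2
next, trace(b a^2 b a b a b a) = trace(a) trace(b a b a b a b a) - trace(b a b a b a b) = x*z^4 - y*z^3 - 3*x*z^2 + 2*y*z + x
next, trace(a^2 b a b a) = trace(a) trace(b a b a^2) - trace(b a b a) = x^2*z^2 - x*y*z - x^2 - z^2 + 2
trace(b a^2 b a b a b) = trace(b) trace(a^2 b a b a b) - trace(a^2 b a b a) = x*y*z^3 - x^2*z^2 - y^2*z^2 - x*y*z + x^2 + y^2 + z^2 - 2
trace(b a^2 b a b a b a^2) = trace(a) trace(b a^2 b a b a b a) - trace(b a^2 b a b a b) = x^2*z^4 - 2*x*y*z^3 - 2*x^2*z^2 + y^2*z^2 + 3*x*y*z - y^2 - z^2 + 2
trace(a b a b a b a^3 b a) = trace(a) trace(b a^2 b a b a b a^2) - trace(b a^2 b a b a b a) = x^3*z^4 - 2*x^2*y*z^3 - 2*x^3*z^2 + x*y^2*z^2 - x*z^4 + 3*x^2*y*z + y*z^3 - x*y^2 + 2*x*z^2 - 2*y*z + x
trace(a b a b a b a^3 b) = trace(a) trace(a b a b a b a b a) - trace(a b a b a b a b) = x^2*z^4 - x*y*z^3 - 3*x^2*z^2 - z^4 + 2*x*y*z + x^2 + 4*z^2 - 2
trace(a^3 b a b a b a^3 b) = trace(a) trace(a b a b a b a^3 b a) - trace(a b a b a b a^3 b) = x^4*z^4 - 2*x^3*y*z^3 - 2*x^4*z^2 + x^2*y^2*z^2 - 2*x^2*z^4 + 3*x^3*y*z + 2*x*y*z^3 - x^2*y^2 + 5*x^2*z^2 + z^4 - 4*x*y*z - 4*z^2 + 2
trace(b a b a^3 b^-1 a^3 b a) = trace(a^3 b a b a b a^3) trace(b) - trace(a^3 b a b a b a^3 b) = x^5*y*z^3 - x^4*y^2*z^2 - x^4*z^4 - 2*x^5*y*z - 2*x^3*y*z^3 + x^4*y^2 + 2*x^4*z^2 + 2*x^2*y^2*z^2 + 2*x^2*z^4 + 6*x^3*y*z + x*y*z^3 - 2*x^2*y^2 - 5*x^2*z^2 - y^2*z^2 - z^4 - 4*x*y*z + y^2 + 4*z^2 - 2
trace(b a^-1 b a b a^3 b^-1 a^3) = trace(b a b a^3 b^-1 a^3 b) trace(a) - trace(b a b a^3 b^-1 a^3 b a) = x^6*y^2*z^2 - x^7*y*z - x^5*y^3*z - 2*x^5*y*z^3 + x^6*z^2 - x^4*y^2*z^2 + x^4*z^4 + 6*x^5*y*z + 2*x^3*y^3*z + 4*x^3*y*z^3 - 5*x^4*z^2 - x^2*y^2*z^2 - 2*x^2*z^4 - 11*x^3*y*z - x*y^3*z - 2*x*y*z^3 + x^2*y^2 + 7*x^2*z^2 + y^2*z^2 + z^4 + 7*x*y*z - x^2 - y^2 - 4*z^2 + 2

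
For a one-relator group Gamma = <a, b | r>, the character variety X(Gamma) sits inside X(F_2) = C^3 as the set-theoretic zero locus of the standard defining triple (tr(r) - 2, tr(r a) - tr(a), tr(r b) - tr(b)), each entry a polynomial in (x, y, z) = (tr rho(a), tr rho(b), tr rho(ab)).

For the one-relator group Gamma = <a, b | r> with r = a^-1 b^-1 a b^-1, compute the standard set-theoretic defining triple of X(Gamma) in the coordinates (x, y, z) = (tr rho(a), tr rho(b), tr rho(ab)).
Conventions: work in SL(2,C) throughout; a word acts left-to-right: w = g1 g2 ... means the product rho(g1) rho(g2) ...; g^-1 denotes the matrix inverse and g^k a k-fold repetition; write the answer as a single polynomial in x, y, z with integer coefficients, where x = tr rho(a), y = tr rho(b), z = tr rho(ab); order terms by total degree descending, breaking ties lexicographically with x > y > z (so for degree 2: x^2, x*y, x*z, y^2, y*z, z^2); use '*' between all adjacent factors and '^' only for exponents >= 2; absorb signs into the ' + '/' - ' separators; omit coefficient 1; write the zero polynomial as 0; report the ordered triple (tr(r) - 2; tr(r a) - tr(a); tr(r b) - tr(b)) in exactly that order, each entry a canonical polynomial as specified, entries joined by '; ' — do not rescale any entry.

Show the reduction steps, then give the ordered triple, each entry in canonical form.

x*y*z - x^2 - z^2; x*y^2 - y*z - 2*x; 0

reduce: tr(b^-1) = tr(b) = y
so tr(a b a) = tr(a) tr(b a) - tr(b)   [square of a] = x*z - y
tr(a b a b) = tr(a b) tr(a b) - tr(1)   [split at a repeated a] = z^2 - 2
tr(b^-1 a b a) = tr(a b a) tr(b) - tr(a b a b)   [inverse elimination on b] = x*y*z - y^2 - z^2 + 2
reduce: tr(a^-1 b^-1 a b) = tr(b^-1 a b) tr(a) - tr(b^-1 a b a)   [inverse elimination on a] = -x*y*z + x^2 + y^2 + z^2 - 2
tr(a^-1 b^-1 a b^-1) = tr(a^-1 b^-1 a) tr(b) - tr(a^-1 b^-1 a b)   [inverse elimination on b] = x*y*z - x^2 - z^2 + 2
tr(b^-1 a) = tr(a) tr(b) - tr(a b)   [inverse elimination on b] = x*y - z
so tr(b^-1 a b^-1) = tr(b^-1 a) tr(b) - tr(b^-1 a b)   [inverse elimination on b] = x*y^2 - y*z - x
assemble the triple (tr(r) - 2; tr(r a) - x; tr(r b) - y)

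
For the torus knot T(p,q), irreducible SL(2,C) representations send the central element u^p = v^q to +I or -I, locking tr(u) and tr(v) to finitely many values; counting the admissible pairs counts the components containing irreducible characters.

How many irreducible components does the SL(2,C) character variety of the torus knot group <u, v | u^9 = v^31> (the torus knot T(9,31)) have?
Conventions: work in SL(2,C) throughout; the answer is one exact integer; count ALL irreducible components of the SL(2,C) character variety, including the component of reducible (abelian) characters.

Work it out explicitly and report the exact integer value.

121

Gamma = < u, v | u^9 = v^31 > (torus knot T(9,31)); the central element u^9 = v^31 acts as +I or -I in any irreducible SL(2,C) representation.
On an irreducible component, tr(u) is locked at 2*cos(pi*alpha/9) for some alpha in 1..8, and tr(v) at 2*cos(pi*beta/31) for some beta in 1..30.
The two central values (-1)^alpha I and (-1)^beta I must be the same matrix, so alpha and beta share a parity.
Counting: 4 odd alphas x 15 odd betas + 4 even alphas x 15 even betas = 60 + 60 = 120.
That is 120 components of irreducible characters, and with the reducible (abelian) component the total is 121.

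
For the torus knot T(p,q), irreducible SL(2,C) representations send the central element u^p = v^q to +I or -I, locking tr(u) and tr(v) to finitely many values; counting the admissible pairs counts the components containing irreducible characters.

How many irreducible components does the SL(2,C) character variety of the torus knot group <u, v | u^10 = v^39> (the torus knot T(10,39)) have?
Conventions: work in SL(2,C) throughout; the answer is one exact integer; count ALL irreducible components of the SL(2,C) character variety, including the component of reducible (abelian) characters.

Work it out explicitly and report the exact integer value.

172

Gamma = < u, v | u^10 = v^39 > (torus knot T(10,39)); the central element u^10 = v^39 acts as +I or -I in any irreducible SL(2,C) representation.
This locks tr(u) to 2*cos(pi*alpha/10), alpha in 1..9, and tr(v) to 2*cos(pi*beta/39), beta in 1..38, on each component of irreducible characters.
The two central values (-1)^alpha I and (-1)^beta I must be the same matrix, so alpha and beta share a parity.
Enumerate parity-matched pairs: 5*19 odd-odd plus 4*19 even-even gives 171.
That is 171 components of irreducible characters, and with the reducible (abelian) component the total is 172.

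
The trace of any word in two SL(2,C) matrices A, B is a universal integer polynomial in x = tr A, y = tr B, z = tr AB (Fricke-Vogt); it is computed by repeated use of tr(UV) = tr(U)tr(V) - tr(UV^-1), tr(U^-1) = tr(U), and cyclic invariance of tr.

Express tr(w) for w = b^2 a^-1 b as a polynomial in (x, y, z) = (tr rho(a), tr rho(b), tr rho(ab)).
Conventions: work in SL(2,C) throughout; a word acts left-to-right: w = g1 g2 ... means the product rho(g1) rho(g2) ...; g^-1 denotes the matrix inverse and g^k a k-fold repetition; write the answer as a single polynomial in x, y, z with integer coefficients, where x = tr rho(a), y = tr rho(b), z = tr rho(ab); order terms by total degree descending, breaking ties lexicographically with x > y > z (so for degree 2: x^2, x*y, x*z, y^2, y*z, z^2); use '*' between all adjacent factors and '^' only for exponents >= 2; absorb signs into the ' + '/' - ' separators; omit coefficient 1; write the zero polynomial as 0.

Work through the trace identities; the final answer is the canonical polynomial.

tr(b^2) = tr(b) * tr(b) - tr(1) = y^2 - 2
tr(b^3) = tr(b) * tr(b^2) - tr(b) = y^3 - 3*y
tr(b a b) = tr(b) * tr(a b) - tr(a) = y*z - x
so tr(b^3 a) = tr(b) * tr(b a b) - tr(b a) = y^2*z - x*y - z
so tr(b^2 a^-1 b) = tr(b^3) * tr(a) - tr(b^3 a) = x*y^3 - y^2*z - 2*x*y + z

x*y^3 - y^2*z - 2*x*y + z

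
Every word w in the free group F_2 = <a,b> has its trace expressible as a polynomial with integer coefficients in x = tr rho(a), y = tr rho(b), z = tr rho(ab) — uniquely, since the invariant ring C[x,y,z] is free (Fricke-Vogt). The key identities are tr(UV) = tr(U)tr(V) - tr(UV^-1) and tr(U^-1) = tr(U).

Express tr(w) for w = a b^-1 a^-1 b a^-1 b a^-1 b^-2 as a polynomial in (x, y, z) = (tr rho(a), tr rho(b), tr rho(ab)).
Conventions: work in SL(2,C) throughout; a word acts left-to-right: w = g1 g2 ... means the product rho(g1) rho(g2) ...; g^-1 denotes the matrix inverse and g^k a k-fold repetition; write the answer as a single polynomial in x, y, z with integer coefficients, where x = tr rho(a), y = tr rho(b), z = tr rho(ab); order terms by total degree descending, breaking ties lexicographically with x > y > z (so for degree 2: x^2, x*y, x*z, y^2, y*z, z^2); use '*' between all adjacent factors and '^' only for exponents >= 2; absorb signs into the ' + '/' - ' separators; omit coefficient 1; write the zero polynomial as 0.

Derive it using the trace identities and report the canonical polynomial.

tr(b^-1) = tr(b) = y
tr(a^2 b) = tr(a) * tr(b a) - tr(b) = x*z - y
so tr(a^2) = tr(a) * tr(a) - tr(1) = x^2 - 2
so tr(a b^2 a) = tr(b) * tr(a^2 b) - tr(a^2) = x*y*z - x^2 - y^2 + 2
so tr(a b a b) = tr(b a) * tr(b a) - tr(1)   [split at repeated b] = z^2 - 2
tr(a b^2 a b) = tr(b) * tr(a b a b) - tr(a b a) = y*z^2 - x*z - y
reduce: tr(b a b^-1 a b) = tr(a b^2 a) * tr(b) - tr(a b^2 a b) = x*y^2*z - x^2*y - y^3 - y*z^2 + x*z + 3*y
tr(b a b) = tr(b) * tr(a b) - tr(a) = y*z - x
tr(a b a b a) = tr(a) * tr(b a b a) - tr(b a b) = x*z^2 - y*z - x
reduce: tr(a b a b a b) = tr(a b) * tr(a b a b) - tr(a^-1 b^-1)   [split at repeated a] = z^3 - 3*z
tr(b a b^-1 a b a) = tr(a b a b a) * tr(b) - tr(a b a b a b) = x*y*z^2 - y^2*z - z^3 - x*y + 3*z
so tr(a^-1 b a b^-1 a b) = tr(b a b^-1 a b) * tr(a) - tr(b a b^-1 a b a) = x^2*y^2*z - x^3*y - x*y^3 - 2*x*y*z^2 + x^2*z + y^2*z + z^3 + 4*x*y - 3*z
so tr(b^-1 a b^-1 a^-1 b a) = tr(a^-1 b a b^-1 a) * tr(b) - tr(a^-1 b a b^-1 a b) = -x^2*y^2*z + x^3*y + x*y^3 + 2*x*y*z^2 - x^2*z - y^2*z - z^3 - 3*x*y + 3*z
tr(b^-1 a b^-1 a^-1 b a^-1) = tr(b^-1 a b^-1 a^-1 b) * tr(a) - tr(b^-1 a b^-1 a^-1 b a) = x^2*y^2*z - x^3*y - x*y^3 - 2*x*y*z^2 + x^2*z + y^2*z + z^3 + 4*x*y - 3*z
reduce: tr(a^2 b^2 a) = tr(a) * tr(a b^2 a) - tr(a b^2) = x^2*y*z - x^3 - x*y^2 - y*z + 3*x
tr(b^2 a b) = tr(b) * tr(b a b) - tr(b a) = y^2*z - x*y - z
so tr(a^2 b^2 a b) = tr(a) * tr(b^2 a b a) - tr(b^2 a b) = x*y*z^2 - x^2*z - y^2*z + z
reduce: tr(b a b^-1 a^2 b) = tr(a^2 b^2 a) * tr(b) - tr(a^2 b^2 a b) = x^2*y^2*z - x^3*y - x*y^3 - x*y*z^2 + x^2*z + 3*x*y - z
so tr(a^2 b a b a) = tr(a) * tr(b a b a^2) - tr(b a b a) = x^2*z^2 - x*y*z - x^2 - z^2 + 2
reduce: tr(a^2 b a b a b) = tr(a) * tr(b a b a b a) - tr(b a b a b) = x*z^3 - y*z^2 - 2*x*z + y
tr(b a b^-1 a^2 b a) = tr(a^2 b a b a) * tr(b) - tr(a^2 b a b a b) = x^2*y*z^2 - x*y^2*z - x*z^3 - x^2*y + 2*x*z + y
tr(a b a^-1 b a b^-1 a) = tr(b a b^-1 a^2 b) * tr(a) - tr(b a b^-1 a^2 b a) = x^3*y^2*z - x^4*y - x^2*y^3 - 2*x^2*y*z^2 + x^3*z + x*y^2*z + x*z^3 + 4*x^2*y - 3*x*z - y
reduce: tr(a b a b^2 a) = tr(a) * tr(b a b^2 a) - tr(b a b^2) = x*y*z^2 - x^2*z - y^2*z + z
reduce: tr(a b a b^2 a b) = tr(b) * tr(a b a b a b) - tr(a b a b a) = y*z^3 - x*z^2 - 2*y*z + x
reduce: tr(b a b^-1 a b a b) = tr(a b a b^2 a) * tr(b) - tr(a b a b^2 a b) = x*y^2*z^2 - x^2*y*z - y^3*z - y*z^3 + x*z^2 + 3*y*z - x
tr(a b a b a b a b) = tr(b a b a) * tr(b a b a) - tr(1)   [split at repeated b] = z^4 - 4*z^2 + 2
tr(b a b^-1 a b a b a) = tr(a b a b a b a) * tr(b) - tr(a b a b a b a b) = x*y*z^3 - y^2*z^2 - z^4 - 2*x*y*z + y^2 + 4*z^2 - 2
tr(a b a^-1 b a b^-1 a b) = tr(b a b^-1 a b a b) * tr(a) - tr(b a b^-1 a b a b a) = x^2*y^2*z^2 - x^3*y*z - x*y^3*z - 2*x*y*z^3 + x^2*z^2 + y^2*z^2 + z^4 + 5*x*y*z - x^2 - y^2 - 4*z^2 + 2
tr(b a^-1 b a b^-1 a b^-1 a) = tr(a b a^-1 b a b^-1 a) * tr(b) - tr(a b a^-1 b a b^-1 a b) = x^3*y^3*z - x^4*y^2 - x^2*y^4 - 3*x^2*y^2*z^2 + 2*x^3*y*z + 2*x*y^3*z + 3*x*y*z^3 + 4*x^2*y^2 - x^2*z^2 - y^2*z^2 - z^4 - 8*x*y*z + x^2 + 4*z^2 - 2
tr(b^-1 a b^-1 a^-1 b a^-1 b a) = tr(b a^-1 b a b^-1 a b^-1) * tr(a) - tr(b a^-1 b a b^-1 a b^-1 a) = -x^3*y^3*z + x^4*y^2 + x^2*y^4 + 3*x^2*y^2*z^2 - 2*x^3*y*z - 2*x*y^3*z - 3*x*y*z^3 - 4*x^2*y^2 + x^2*z^2 + y^2*z^2 + z^4 + 8*x*y*z - 4*z^2 + 2
tr(a b a^-1 b a^2) = tr(b a^3 b) * tr(a) - tr(b a^3 b a) = x^3*y*z - x^4 - x^2*y^2 - x^2*z^2 + 4*x^2 + z^2 - 2
so tr(a b a^-1 b a^2 b) = tr(b a^2 b a b) * tr(a) - tr(b a^2 b a b a) = x^2*y*z^2 - x^3*z - x*y^2*z - x*z^3 + y*z^2 + 3*x*z - y
tr(b a^-1 b a^2 b^-1 a) = tr(a b a^-1 b a^2) * tr(b) - tr(a b a^-1 b a^2 b) = x^3*y^2*z - x^4*y - x^2*y^3 - 2*x^2*y*z^2 + x^3*z + x*y^2*z + x*z^3 + 4*x^2*y - 3*x*z - y
reduce: tr(a b^-1 a^-1 b a^-1 b a) = tr(b a^-1 b a^2 b^-1) * tr(a) - tr(b a^-1 b a^2 b^-1 a) = -x^3*y^2*z + x^4*y + x^2*y^3 + 2*x^2*y*z^2 - x^3*z - x*y^2*z - x*z^3 - 4*x^2*y + 4*x*z + y
so tr(b^-2 a b^-1 a^-1 b a^-1 b a) = tr(b^-1 a b^-1 a^-1 b a^-1 b a) * tr(b) - tr(b^-1 a b^-1 a^-1 b a^-1 b a b) = -x^3*y^4*z + x^4*y^3 + x^2*y^5 + 3*x^2*y^3*z^2 - x^3*y^2*z - 2*x*y^4*z - 3*x*y^2*z^3 - x^4*y - 5*x^2*y^3 - x^2*y*z^2 + y^3*z^2 + y*z^4 + x^3*z + 9*x*y^2*z + x*z^3 + 4*x^2*y - 4*y*z^2 - 4*x*z + y
so tr(a b^-1 a^-1 b a^-1 b a^-1 b^-2) = tr(b^-2 a b^-1 a^-1 b a^-1 b) * tr(a) - tr(b^-2 a b^-1 a^-1 b a^-1 b a) = x^3*y^4*z - x^4*y^3 - x^2*y^5 - 3*x^2*y^3*z^2 + 2*x^3*y^2*z + 2*x*y^4*z + 3*x*y^2*z^3 + 4*x^2*y^3 - x^2*y*z^2 - y^3*z^2 - y*z^4 - 8*x*y^2*z + 4*y*z^2 + x*z - y

x^3*y^4*z - x^4*y^3 - x^2*y^5 - 3*x^2*y^3*z^2 + 2*x^3*y^2*z + 2*x*y^4*z + 3*x*y^2*z^3 + 4*x^2*y^3 - x^2*y*z^2 - y^3*z^2 - y*z^4 - 8*x*y^2*z + 4*y*z^2 + x*z - y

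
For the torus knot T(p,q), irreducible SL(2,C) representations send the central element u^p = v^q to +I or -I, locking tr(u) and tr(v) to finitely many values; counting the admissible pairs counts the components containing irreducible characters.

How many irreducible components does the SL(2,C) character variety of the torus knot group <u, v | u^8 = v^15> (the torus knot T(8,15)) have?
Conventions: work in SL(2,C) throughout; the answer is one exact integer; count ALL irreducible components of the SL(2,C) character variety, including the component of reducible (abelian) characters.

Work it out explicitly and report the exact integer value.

In the torus knot group T(8,15), u^8 = v^15 is central, so an irreducible representation sends it to +I or -I (Schur).
So on each irreducible component the traces are pinned: tr(u) = 2*cos(pi*alpha/8) with 1 <= alpha <= 7, tr(v) = 2*cos(pi*beta/15) with 1 <= beta <= 14.
The two central values (-1)^alpha I and (-1)^beta I must be the same matrix, so alpha and beta share a parity.
Enumerate parity-matched pairs: 4*7 odd-odd plus 3*7 even-even gives 49.
Total: 49 irreducible-character components + 1 reducible (abelian) component = 50.

50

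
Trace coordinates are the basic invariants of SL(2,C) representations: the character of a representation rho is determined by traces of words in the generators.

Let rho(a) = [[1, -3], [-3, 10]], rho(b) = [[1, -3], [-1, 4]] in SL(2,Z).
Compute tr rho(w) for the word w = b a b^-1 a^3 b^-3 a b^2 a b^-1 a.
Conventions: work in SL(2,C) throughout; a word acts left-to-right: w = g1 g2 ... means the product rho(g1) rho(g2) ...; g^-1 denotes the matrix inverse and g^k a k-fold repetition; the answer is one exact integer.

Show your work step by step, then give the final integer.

-66885301

rho(b) = [[1, -3], [-1, 4]]
... * rho(a) = [[1, -3], [-3, 10]]  ->  [[10, -33], [-13, 43]]
... * rho(b^-1) = [[4, 3], [1, 1]]  ->  [[7, -3], [-9, 4]]
... * rho(a) = [[1, -3], [-3, 10]]  ->  [[16, -51], [-21, 67]]
... * rho(a) = [[1, -3], [-3, 10]]  ->  [[169, -558], [-222, 733]]
... * rho(a) = [[1, -3], [-3, 10]]  ->  [[1843, -6087], [-2421, 7996]]
... * rho(b^-1) = [[4, 3], [1, 1]]  ->  [[1285, -558], [-1688, 733]]
... * rho(b^-1) = [[4, 3], [1, 1]]  ->  [[4582, 3297], [-6019, -4331]]
... * rho(b^-1) = [[4, 3], [1, 1]]  ->  [[21625, 17043], [-28407, -22388]]
... * rho(a) = [[1, -3], [-3, 10]]  ->  [[-29504, 105555], [38757, -138659]]
... * rho(b) = [[1, -3], [-1, 4]]  ->  [[-135059, 510732], [177416, -670907]]
... * rho(b) = [[1, -3], [-1, 4]]  ->  [[-645791, 2448105], [848323, -3215876]]
... * rho(a) = [[1, -3], [-3, 10]]  ->  [[-7990106, 26418423], [10495951, -34703729]]
... * rho(b^-1) = [[4, 3], [1, 1]]  ->  [[-5542001, 2448105], [7280075, -3215876]]
... * rho(a) = [[1, -3], [-3, 10]]  ->  [[-12886316, 41107053], [16927703, -53998985]]
tr = -12886316 + -53998985 = -66885301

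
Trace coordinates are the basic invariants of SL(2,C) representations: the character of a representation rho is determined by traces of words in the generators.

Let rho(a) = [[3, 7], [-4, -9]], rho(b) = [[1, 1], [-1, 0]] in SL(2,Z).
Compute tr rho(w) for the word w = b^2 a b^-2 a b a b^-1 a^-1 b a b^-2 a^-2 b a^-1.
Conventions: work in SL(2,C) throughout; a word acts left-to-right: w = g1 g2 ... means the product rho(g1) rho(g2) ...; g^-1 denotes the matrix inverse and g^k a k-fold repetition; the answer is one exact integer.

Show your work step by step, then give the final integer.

rho(b) = [[1, 1], [-1, 0]]
... * rho(b) = [[1, 1], [-1, 0]]  ->  [[0, 1], [-1, -1]]
... * rho(a) = [[3, 7], [-4, -9]]  ->  [[-4, -9], [1, 2]]
... * rho(b^-1) = [[0, -1], [1, 1]]  ->  [[-9, -5], [2, 1]]
... * rho(b^-1) = [[0, -1], [1, 1]]  ->  [[-5, 4], [1, -1]]
... * rho(a) = [[3, 7], [-4, -9]]  ->  [[-31, -71], [7, 16]]
... * rho(b) = [[1, 1], [-1, 0]]  ->  [[40, -31], [-9, 7]]
... * rho(a) = [[3, 7], [-4, -9]]  ->  [[244, 559], [-55, -126]]
... * rho(b^-1) = [[0, -1], [1, 1]]  ->  [[559, 315], [-126, -71]]
... * rho(a^-1) = [[-9, -7], [4, 3]]  ->  [[-3771, -2968], [850, 669]]
... * rho(b) = [[1, 1], [-1, 0]]  ->  [[-803, -3771], [181, 850]]
... * rho(a) = [[3, 7], [-4, -9]]  ->  [[12675, 28318], [-2857, -6383]]
... * rho(b^-1) = [[0, -1], [1, 1]]  ->  [[28318, 15643], [-6383, -3526]]
... * rho(b^-1) = [[0, -1], [1, 1]]  ->  [[15643, -12675], [-3526, 2857]]
... * rho(a^-1) = [[-9, -7], [4, 3]]  ->  [[-191487, -147526], [43162, 33253]]
... * rho(a^-1) = [[-9, -7], [4, 3]]  ->  [[1133279, 897831], [-255446, -202375]]
... * rho(b) = [[1, 1], [-1, 0]]  ->  [[235448, 1133279], [-53071, -255446]]
... * rho(a^-1) = [[-9, -7], [4, 3]]  ->  [[2414084, 1751701], [-544145, -394841]]
tr = 2414084 + -394841 = 2019243

2019243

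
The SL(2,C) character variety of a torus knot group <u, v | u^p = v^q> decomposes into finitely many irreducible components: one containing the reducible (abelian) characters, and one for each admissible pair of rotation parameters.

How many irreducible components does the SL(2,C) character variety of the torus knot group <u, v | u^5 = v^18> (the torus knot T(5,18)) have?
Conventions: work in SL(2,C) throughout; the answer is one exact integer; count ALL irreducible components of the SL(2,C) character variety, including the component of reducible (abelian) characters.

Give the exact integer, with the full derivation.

In the torus knot group T(5,18), u^5 = v^18 is central, so an irreducible representation sends it to +I or -I (Schur).
On an irreducible component, tr(u) is locked at 2*cos(pi*alpha/5) for some alpha in 1..4, and tr(v) at 2*cos(pi*beta/18) for some beta in 1..17.
Consistency of u^5 = (-1)^alpha I with v^18 = (-1)^beta I forces alpha = beta (mod 2).
Counting: 2 odd alphas x 9 odd betas + 2 even alphas x 8 even betas = 18 + 16 = 34.
Total: 34 irreducible-character components + 1 reducible (abelian) component = 35.

35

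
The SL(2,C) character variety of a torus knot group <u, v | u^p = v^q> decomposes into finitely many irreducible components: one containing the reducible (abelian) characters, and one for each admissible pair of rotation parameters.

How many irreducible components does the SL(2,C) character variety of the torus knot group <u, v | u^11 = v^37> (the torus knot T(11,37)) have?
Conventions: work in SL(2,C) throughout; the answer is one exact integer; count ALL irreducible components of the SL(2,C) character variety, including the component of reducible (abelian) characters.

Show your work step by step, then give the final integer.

Gamma = < u, v | u^11 = v^37 > (torus knot T(11,37)); the central element u^11 = v^37 acts as +I or -I in any irreducible SL(2,C) representation.
This locks tr(u) to 2*cos(pi*alpha/11), alpha in 1..10, and tr(v) to 2*cos(pi*beta/37), beta in 1..36, on each component of irreducible characters.
Consistency of u^11 = (-1)^alpha I with v^37 = (-1)^beta I forces alpha = beta (mod 2).
count pairs: odd alpha (5 choices) x odd beta (18), plus even alpha (5) x even beta (18): 5*18 + 5*18 = 180.
Total: 180 irreducible-character components + 1 reducible (abelian) component = 181.

181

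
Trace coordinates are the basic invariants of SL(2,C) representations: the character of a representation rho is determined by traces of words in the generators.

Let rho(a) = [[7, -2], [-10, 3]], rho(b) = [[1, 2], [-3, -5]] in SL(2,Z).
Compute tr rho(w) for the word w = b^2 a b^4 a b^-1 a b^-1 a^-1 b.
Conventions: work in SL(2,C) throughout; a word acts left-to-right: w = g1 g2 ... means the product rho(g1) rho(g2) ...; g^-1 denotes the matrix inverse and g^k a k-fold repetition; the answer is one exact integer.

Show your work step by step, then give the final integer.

rho(b) = [[1, 2], [-3, -5]]
... * rho(b) = [[1, 2], [-3, -5]]  ->  [[-5, -8], [12, 19]]
... * rho(a) = [[7, -2], [-10, 3]]  ->  [[45, -14], [-106, 33]]
... * rho(b) = [[1, 2], [-3, -5]]  ->  [[87, 160], [-205, -377]]
... * rho(b) = [[1, 2], [-3, -5]]  ->  [[-393, -626], [926, 1475]]
... * rho(b) = [[1, 2], [-3, -5]]  ->  [[1485, 2344], [-3499, -5523]]
... * rho(b) = [[1, 2], [-3, -5]]  ->  [[-5547, -8750], [13070, 20617]]
... * rho(a) = [[7, -2], [-10, 3]]  ->  [[48671, -15156], [-114680, 35711]]
... * rho(b^-1) = [[-5, -2], [3, 1]]  ->  [[-288823, -112498], [680533, 265071]]
... * rho(a) = [[7, -2], [-10, 3]]  ->  [[-896781, 240152], [2113021, -565853]]
... * rho(b^-1) = [[-5, -2], [3, 1]]  ->  [[5204361, 2033714], [-12262664, -4791895]]
... * rho(a^-1) = [[3, 2], [10, 7]]  ->  [[35950223, 24644720], [-84706942, -58068593]]
... * rho(b) = [[1, 2], [-3, -5]]  ->  [[-37983937, -51323154], [89498837, 120929081]]
tr = -37983937 + 120929081 = 82945144

82945144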